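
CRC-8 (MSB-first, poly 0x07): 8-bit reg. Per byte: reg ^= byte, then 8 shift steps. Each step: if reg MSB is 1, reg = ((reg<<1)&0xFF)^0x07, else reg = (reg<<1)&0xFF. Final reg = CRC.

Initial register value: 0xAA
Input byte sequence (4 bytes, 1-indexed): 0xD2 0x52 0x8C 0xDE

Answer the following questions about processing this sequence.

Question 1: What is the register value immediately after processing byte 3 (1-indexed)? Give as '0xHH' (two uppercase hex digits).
After byte 1 (0xD2): reg=0x6F
After byte 2 (0x52): reg=0xB3
After byte 3 (0x8C): reg=0xBD

Answer: 0xBD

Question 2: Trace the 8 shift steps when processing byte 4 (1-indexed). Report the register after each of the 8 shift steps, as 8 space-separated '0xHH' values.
After byte 1 (0xD2): reg=0x6F
After byte 2 (0x52): reg=0xB3
After byte 3 (0x8C): reg=0xBD
Register before byte 4: 0xBD
After XOR with byte 0xDE: 0x63

Answer: 0xC6 0x8B 0x11 0x22 0x44 0x88 0x17 0x2E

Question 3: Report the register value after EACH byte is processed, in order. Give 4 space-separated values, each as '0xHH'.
0x6F 0xB3 0xBD 0x2E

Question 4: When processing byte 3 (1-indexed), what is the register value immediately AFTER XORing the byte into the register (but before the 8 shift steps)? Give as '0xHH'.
Register before byte 3: 0xB3
Byte 3: 0x8C
0xB3 XOR 0x8C = 0x3F

Answer: 0x3F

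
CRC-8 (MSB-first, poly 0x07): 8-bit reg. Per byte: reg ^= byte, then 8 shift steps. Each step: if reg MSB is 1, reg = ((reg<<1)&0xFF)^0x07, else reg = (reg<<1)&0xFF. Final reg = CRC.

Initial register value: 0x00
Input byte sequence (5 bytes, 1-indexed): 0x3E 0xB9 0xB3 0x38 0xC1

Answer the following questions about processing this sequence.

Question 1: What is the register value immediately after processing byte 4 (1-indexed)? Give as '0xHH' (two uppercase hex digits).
After byte 1 (0x3E): reg=0xBA
After byte 2 (0xB9): reg=0x09
After byte 3 (0xB3): reg=0x2F
After byte 4 (0x38): reg=0x65

Answer: 0x65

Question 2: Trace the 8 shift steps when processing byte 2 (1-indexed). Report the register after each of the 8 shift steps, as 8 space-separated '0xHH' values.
Answer: 0x06 0x0C 0x18 0x30 0x60 0xC0 0x87 0x09

Derivation:
After byte 1 (0x3E): reg=0xBA
Register before byte 2: 0xBA
After XOR with byte 0xB9: 0x03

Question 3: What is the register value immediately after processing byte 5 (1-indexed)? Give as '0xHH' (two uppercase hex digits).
Answer: 0x75

Derivation:
After byte 1 (0x3E): reg=0xBA
After byte 2 (0xB9): reg=0x09
After byte 3 (0xB3): reg=0x2F
After byte 4 (0x38): reg=0x65
After byte 5 (0xC1): reg=0x75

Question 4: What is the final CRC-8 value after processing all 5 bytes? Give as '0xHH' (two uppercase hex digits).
Answer: 0x75

Derivation:
After byte 1 (0x3E): reg=0xBA
After byte 2 (0xB9): reg=0x09
After byte 3 (0xB3): reg=0x2F
After byte 4 (0x38): reg=0x65
After byte 5 (0xC1): reg=0x75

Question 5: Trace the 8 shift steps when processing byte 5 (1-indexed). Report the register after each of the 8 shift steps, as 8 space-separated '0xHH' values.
Answer: 0x4F 0x9E 0x3B 0x76 0xEC 0xDF 0xB9 0x75

Derivation:
After byte 1 (0x3E): reg=0xBA
After byte 2 (0xB9): reg=0x09
After byte 3 (0xB3): reg=0x2F
After byte 4 (0x38): reg=0x65
Register before byte 5: 0x65
After XOR with byte 0xC1: 0xA4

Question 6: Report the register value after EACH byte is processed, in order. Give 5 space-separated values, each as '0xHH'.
0xBA 0x09 0x2F 0x65 0x75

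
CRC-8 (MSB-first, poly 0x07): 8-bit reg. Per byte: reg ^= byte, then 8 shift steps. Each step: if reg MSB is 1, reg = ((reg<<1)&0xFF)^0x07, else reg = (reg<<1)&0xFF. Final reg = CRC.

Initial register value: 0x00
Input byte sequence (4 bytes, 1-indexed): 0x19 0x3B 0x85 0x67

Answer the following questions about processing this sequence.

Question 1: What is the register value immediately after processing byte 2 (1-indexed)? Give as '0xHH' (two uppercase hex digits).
After byte 1 (0x19): reg=0x4F
After byte 2 (0x3B): reg=0x4B

Answer: 0x4B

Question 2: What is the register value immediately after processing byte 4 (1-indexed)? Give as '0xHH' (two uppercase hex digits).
Answer: 0x09

Derivation:
After byte 1 (0x19): reg=0x4F
After byte 2 (0x3B): reg=0x4B
After byte 3 (0x85): reg=0x64
After byte 4 (0x67): reg=0x09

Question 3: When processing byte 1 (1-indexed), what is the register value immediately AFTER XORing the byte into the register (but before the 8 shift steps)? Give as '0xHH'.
Answer: 0x19

Derivation:
Register before byte 1: 0x00
Byte 1: 0x19
0x00 XOR 0x19 = 0x19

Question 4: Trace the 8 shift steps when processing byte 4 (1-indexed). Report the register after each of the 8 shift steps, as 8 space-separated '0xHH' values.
After byte 1 (0x19): reg=0x4F
After byte 2 (0x3B): reg=0x4B
After byte 3 (0x85): reg=0x64
Register before byte 4: 0x64
After XOR with byte 0x67: 0x03

Answer: 0x06 0x0C 0x18 0x30 0x60 0xC0 0x87 0x09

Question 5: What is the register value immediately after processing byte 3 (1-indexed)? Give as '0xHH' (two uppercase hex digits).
Answer: 0x64

Derivation:
After byte 1 (0x19): reg=0x4F
After byte 2 (0x3B): reg=0x4B
After byte 3 (0x85): reg=0x64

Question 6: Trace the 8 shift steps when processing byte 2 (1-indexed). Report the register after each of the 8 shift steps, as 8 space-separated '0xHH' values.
Answer: 0xE8 0xD7 0xA9 0x55 0xAA 0x53 0xA6 0x4B

Derivation:
After byte 1 (0x19): reg=0x4F
Register before byte 2: 0x4F
After XOR with byte 0x3B: 0x74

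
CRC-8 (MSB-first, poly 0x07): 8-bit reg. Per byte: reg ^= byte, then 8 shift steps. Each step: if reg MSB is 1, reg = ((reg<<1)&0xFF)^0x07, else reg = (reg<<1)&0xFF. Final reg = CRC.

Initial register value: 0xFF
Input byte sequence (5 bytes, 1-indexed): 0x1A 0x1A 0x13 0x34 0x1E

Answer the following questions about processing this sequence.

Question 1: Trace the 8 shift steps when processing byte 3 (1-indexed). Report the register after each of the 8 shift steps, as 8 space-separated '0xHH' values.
Answer: 0xAE 0x5B 0xB6 0x6B 0xD6 0xAB 0x51 0xA2

Derivation:
After byte 1 (0x1A): reg=0xB5
After byte 2 (0x1A): reg=0x44
Register before byte 3: 0x44
After XOR with byte 0x13: 0x57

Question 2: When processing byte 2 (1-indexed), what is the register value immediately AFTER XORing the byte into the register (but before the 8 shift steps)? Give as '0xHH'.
Register before byte 2: 0xB5
Byte 2: 0x1A
0xB5 XOR 0x1A = 0xAF

Answer: 0xAF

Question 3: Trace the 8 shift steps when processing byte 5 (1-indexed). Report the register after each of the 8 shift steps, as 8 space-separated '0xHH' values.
After byte 1 (0x1A): reg=0xB5
After byte 2 (0x1A): reg=0x44
After byte 3 (0x13): reg=0xA2
After byte 4 (0x34): reg=0xEB
Register before byte 5: 0xEB
After XOR with byte 0x1E: 0xF5

Answer: 0xED 0xDD 0xBD 0x7D 0xFA 0xF3 0xE1 0xC5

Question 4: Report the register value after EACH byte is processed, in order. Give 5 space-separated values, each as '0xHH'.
0xB5 0x44 0xA2 0xEB 0xC5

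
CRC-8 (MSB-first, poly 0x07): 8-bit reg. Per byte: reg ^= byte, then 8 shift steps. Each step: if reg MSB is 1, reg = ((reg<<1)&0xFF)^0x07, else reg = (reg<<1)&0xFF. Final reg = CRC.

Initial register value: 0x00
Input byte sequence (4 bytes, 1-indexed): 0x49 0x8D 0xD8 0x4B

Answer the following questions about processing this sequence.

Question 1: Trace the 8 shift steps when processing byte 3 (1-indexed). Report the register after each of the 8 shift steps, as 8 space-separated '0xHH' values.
Answer: 0x2F 0x5E 0xBC 0x7F 0xFE 0xFB 0xF1 0xE5

Derivation:
After byte 1 (0x49): reg=0xF8
After byte 2 (0x8D): reg=0x4C
Register before byte 3: 0x4C
After XOR with byte 0xD8: 0x94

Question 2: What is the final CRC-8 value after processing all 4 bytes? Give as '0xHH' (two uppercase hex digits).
Answer: 0x43

Derivation:
After byte 1 (0x49): reg=0xF8
After byte 2 (0x8D): reg=0x4C
After byte 3 (0xD8): reg=0xE5
After byte 4 (0x4B): reg=0x43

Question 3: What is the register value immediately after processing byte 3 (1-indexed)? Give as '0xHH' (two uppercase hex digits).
Answer: 0xE5

Derivation:
After byte 1 (0x49): reg=0xF8
After byte 2 (0x8D): reg=0x4C
After byte 3 (0xD8): reg=0xE5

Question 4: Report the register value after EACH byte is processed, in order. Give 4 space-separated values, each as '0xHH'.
0xF8 0x4C 0xE5 0x43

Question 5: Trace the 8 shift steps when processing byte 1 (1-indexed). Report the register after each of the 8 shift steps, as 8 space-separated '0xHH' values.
Answer: 0x92 0x23 0x46 0x8C 0x1F 0x3E 0x7C 0xF8

Derivation:
Register before byte 1: 0x00
After XOR with byte 0x49: 0x49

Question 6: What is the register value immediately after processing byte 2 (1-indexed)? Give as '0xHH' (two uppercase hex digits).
After byte 1 (0x49): reg=0xF8
After byte 2 (0x8D): reg=0x4C

Answer: 0x4C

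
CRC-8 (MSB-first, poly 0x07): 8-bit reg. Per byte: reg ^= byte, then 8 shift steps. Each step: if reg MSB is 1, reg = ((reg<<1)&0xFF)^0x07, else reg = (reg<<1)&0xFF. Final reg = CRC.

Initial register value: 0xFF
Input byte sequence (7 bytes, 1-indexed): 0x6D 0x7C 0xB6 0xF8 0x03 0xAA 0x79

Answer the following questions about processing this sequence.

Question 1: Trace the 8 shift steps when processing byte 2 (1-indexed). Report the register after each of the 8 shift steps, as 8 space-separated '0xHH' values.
Answer: 0x11 0x22 0x44 0x88 0x17 0x2E 0x5C 0xB8

Derivation:
After byte 1 (0x6D): reg=0xF7
Register before byte 2: 0xF7
After XOR with byte 0x7C: 0x8B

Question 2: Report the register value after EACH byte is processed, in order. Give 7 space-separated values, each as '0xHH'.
0xF7 0xB8 0x2A 0x30 0x99 0x99 0xAE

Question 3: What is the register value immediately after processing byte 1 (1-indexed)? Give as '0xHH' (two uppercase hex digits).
After byte 1 (0x6D): reg=0xF7

Answer: 0xF7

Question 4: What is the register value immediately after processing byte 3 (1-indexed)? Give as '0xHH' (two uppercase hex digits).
After byte 1 (0x6D): reg=0xF7
After byte 2 (0x7C): reg=0xB8
After byte 3 (0xB6): reg=0x2A

Answer: 0x2A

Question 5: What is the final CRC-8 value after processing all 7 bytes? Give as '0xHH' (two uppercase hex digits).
Answer: 0xAE

Derivation:
After byte 1 (0x6D): reg=0xF7
After byte 2 (0x7C): reg=0xB8
After byte 3 (0xB6): reg=0x2A
After byte 4 (0xF8): reg=0x30
After byte 5 (0x03): reg=0x99
After byte 6 (0xAA): reg=0x99
After byte 7 (0x79): reg=0xAE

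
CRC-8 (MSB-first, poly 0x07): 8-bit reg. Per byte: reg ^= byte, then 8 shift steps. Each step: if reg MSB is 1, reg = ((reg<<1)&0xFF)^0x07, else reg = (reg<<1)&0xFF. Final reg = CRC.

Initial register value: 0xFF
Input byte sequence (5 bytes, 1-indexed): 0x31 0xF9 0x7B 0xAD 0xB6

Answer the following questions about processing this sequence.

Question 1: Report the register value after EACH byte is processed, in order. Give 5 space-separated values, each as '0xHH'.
0x64 0xDA 0x6E 0x47 0xD9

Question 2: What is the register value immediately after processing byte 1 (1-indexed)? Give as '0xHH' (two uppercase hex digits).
After byte 1 (0x31): reg=0x64

Answer: 0x64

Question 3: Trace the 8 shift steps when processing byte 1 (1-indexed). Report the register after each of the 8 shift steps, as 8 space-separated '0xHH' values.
Answer: 0x9B 0x31 0x62 0xC4 0x8F 0x19 0x32 0x64

Derivation:
Register before byte 1: 0xFF
After XOR with byte 0x31: 0xCE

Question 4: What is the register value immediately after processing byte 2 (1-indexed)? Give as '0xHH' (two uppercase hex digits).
After byte 1 (0x31): reg=0x64
After byte 2 (0xF9): reg=0xDA

Answer: 0xDA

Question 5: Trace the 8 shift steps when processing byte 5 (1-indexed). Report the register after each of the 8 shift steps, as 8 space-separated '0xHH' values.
Answer: 0xE5 0xCD 0x9D 0x3D 0x7A 0xF4 0xEF 0xD9

Derivation:
After byte 1 (0x31): reg=0x64
After byte 2 (0xF9): reg=0xDA
After byte 3 (0x7B): reg=0x6E
After byte 4 (0xAD): reg=0x47
Register before byte 5: 0x47
After XOR with byte 0xB6: 0xF1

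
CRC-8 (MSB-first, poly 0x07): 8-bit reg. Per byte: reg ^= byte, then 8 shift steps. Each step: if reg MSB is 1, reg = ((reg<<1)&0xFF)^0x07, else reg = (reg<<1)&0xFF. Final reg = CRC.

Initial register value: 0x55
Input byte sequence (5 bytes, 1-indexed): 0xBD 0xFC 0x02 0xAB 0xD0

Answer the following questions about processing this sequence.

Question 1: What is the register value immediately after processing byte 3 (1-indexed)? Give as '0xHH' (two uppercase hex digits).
After byte 1 (0xBD): reg=0x96
After byte 2 (0xFC): reg=0x11
After byte 3 (0x02): reg=0x79

Answer: 0x79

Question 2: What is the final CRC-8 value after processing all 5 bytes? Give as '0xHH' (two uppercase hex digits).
Answer: 0xAE

Derivation:
After byte 1 (0xBD): reg=0x96
After byte 2 (0xFC): reg=0x11
After byte 3 (0x02): reg=0x79
After byte 4 (0xAB): reg=0x30
After byte 5 (0xD0): reg=0xAE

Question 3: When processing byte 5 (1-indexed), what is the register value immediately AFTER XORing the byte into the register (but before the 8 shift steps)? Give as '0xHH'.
Register before byte 5: 0x30
Byte 5: 0xD0
0x30 XOR 0xD0 = 0xE0

Answer: 0xE0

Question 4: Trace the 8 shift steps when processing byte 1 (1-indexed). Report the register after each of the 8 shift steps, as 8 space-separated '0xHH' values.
Register before byte 1: 0x55
After XOR with byte 0xBD: 0xE8

Answer: 0xD7 0xA9 0x55 0xAA 0x53 0xA6 0x4B 0x96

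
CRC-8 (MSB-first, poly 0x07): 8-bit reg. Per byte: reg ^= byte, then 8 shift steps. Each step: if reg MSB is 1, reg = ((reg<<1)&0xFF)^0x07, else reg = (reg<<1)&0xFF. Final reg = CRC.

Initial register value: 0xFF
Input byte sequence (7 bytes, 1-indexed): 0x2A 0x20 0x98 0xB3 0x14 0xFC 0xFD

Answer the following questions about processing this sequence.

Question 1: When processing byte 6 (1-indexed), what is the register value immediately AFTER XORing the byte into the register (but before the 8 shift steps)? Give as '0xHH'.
Register before byte 6: 0xAA
Byte 6: 0xFC
0xAA XOR 0xFC = 0x56

Answer: 0x56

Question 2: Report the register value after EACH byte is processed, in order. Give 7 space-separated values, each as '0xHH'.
0x25 0x1B 0x80 0x99 0xAA 0xA5 0x8F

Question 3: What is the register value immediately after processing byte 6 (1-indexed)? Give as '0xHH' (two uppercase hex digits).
After byte 1 (0x2A): reg=0x25
After byte 2 (0x20): reg=0x1B
After byte 3 (0x98): reg=0x80
After byte 4 (0xB3): reg=0x99
After byte 5 (0x14): reg=0xAA
After byte 6 (0xFC): reg=0xA5

Answer: 0xA5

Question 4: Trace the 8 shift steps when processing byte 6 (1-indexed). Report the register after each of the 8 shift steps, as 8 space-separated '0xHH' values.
Answer: 0xAC 0x5F 0xBE 0x7B 0xF6 0xEB 0xD1 0xA5

Derivation:
After byte 1 (0x2A): reg=0x25
After byte 2 (0x20): reg=0x1B
After byte 3 (0x98): reg=0x80
After byte 4 (0xB3): reg=0x99
After byte 5 (0x14): reg=0xAA
Register before byte 6: 0xAA
After XOR with byte 0xFC: 0x56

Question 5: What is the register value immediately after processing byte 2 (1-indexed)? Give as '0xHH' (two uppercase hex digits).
Answer: 0x1B

Derivation:
After byte 1 (0x2A): reg=0x25
After byte 2 (0x20): reg=0x1B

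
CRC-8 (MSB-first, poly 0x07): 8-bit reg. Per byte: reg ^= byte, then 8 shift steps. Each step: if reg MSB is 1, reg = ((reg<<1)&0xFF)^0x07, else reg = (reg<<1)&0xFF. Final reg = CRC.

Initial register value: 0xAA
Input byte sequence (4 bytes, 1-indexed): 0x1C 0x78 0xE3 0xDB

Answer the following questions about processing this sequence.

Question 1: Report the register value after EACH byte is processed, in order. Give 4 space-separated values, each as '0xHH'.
0x0B 0x5E 0x3A 0xA9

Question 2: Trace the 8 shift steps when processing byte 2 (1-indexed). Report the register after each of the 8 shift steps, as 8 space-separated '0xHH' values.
Answer: 0xE6 0xCB 0x91 0x25 0x4A 0x94 0x2F 0x5E

Derivation:
After byte 1 (0x1C): reg=0x0B
Register before byte 2: 0x0B
After XOR with byte 0x78: 0x73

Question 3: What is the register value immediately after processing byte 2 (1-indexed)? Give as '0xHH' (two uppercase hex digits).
After byte 1 (0x1C): reg=0x0B
After byte 2 (0x78): reg=0x5E

Answer: 0x5E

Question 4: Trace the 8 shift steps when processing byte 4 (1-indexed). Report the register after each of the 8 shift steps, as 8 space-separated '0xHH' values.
Answer: 0xC5 0x8D 0x1D 0x3A 0x74 0xE8 0xD7 0xA9

Derivation:
After byte 1 (0x1C): reg=0x0B
After byte 2 (0x78): reg=0x5E
After byte 3 (0xE3): reg=0x3A
Register before byte 4: 0x3A
After XOR with byte 0xDB: 0xE1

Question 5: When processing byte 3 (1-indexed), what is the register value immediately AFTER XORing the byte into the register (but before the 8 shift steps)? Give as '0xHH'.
Register before byte 3: 0x5E
Byte 3: 0xE3
0x5E XOR 0xE3 = 0xBD

Answer: 0xBD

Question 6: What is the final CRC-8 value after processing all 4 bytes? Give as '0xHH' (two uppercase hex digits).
After byte 1 (0x1C): reg=0x0B
After byte 2 (0x78): reg=0x5E
After byte 3 (0xE3): reg=0x3A
After byte 4 (0xDB): reg=0xA9

Answer: 0xA9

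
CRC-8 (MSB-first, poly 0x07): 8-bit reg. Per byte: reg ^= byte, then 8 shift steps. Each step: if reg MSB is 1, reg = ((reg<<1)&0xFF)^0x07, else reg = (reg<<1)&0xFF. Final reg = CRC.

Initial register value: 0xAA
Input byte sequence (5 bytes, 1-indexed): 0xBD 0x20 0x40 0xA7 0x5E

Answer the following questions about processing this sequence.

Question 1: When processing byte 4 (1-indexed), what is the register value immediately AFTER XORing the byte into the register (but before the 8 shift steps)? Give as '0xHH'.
Answer: 0x7A

Derivation:
Register before byte 4: 0xDD
Byte 4: 0xA7
0xDD XOR 0xA7 = 0x7A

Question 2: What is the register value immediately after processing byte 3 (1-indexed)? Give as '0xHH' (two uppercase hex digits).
After byte 1 (0xBD): reg=0x65
After byte 2 (0x20): reg=0xDC
After byte 3 (0x40): reg=0xDD

Answer: 0xDD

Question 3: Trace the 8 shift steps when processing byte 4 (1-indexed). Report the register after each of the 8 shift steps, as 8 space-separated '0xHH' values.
After byte 1 (0xBD): reg=0x65
After byte 2 (0x20): reg=0xDC
After byte 3 (0x40): reg=0xDD
Register before byte 4: 0xDD
After XOR with byte 0xA7: 0x7A

Answer: 0xF4 0xEF 0xD9 0xB5 0x6D 0xDA 0xB3 0x61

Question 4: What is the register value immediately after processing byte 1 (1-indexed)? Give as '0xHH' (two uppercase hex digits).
After byte 1 (0xBD): reg=0x65

Answer: 0x65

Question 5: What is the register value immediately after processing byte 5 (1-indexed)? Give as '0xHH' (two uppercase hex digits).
After byte 1 (0xBD): reg=0x65
After byte 2 (0x20): reg=0xDC
After byte 3 (0x40): reg=0xDD
After byte 4 (0xA7): reg=0x61
After byte 5 (0x5E): reg=0xBD

Answer: 0xBD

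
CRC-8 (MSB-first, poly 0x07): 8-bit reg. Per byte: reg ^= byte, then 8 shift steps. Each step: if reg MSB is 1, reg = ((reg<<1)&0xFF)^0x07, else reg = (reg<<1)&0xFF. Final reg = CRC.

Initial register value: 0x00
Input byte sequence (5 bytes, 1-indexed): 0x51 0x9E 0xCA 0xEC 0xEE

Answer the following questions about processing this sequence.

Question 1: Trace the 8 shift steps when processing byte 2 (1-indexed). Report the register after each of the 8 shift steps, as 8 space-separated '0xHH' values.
After byte 1 (0x51): reg=0xB0
Register before byte 2: 0xB0
After XOR with byte 0x9E: 0x2E

Answer: 0x5C 0xB8 0x77 0xEE 0xDB 0xB1 0x65 0xCA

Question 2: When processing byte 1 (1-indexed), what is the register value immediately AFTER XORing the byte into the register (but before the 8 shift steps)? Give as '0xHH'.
Register before byte 1: 0x00
Byte 1: 0x51
0x00 XOR 0x51 = 0x51

Answer: 0x51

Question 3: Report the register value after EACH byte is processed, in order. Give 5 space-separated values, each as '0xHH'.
0xB0 0xCA 0x00 0x8A 0x3B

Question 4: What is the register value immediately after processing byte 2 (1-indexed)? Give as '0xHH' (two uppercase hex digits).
After byte 1 (0x51): reg=0xB0
After byte 2 (0x9E): reg=0xCA

Answer: 0xCA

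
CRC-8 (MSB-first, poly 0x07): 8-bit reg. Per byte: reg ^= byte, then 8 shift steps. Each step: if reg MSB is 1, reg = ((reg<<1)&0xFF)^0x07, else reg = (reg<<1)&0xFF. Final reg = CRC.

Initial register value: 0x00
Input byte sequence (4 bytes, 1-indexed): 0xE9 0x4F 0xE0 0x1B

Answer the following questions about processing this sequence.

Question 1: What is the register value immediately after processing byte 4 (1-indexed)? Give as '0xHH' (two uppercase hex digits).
Answer: 0x01

Derivation:
After byte 1 (0xE9): reg=0x91
After byte 2 (0x4F): reg=0x14
After byte 3 (0xE0): reg=0xC2
After byte 4 (0x1B): reg=0x01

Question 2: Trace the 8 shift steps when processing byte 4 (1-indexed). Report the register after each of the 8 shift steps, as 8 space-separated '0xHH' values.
Answer: 0xB5 0x6D 0xDA 0xB3 0x61 0xC2 0x83 0x01

Derivation:
After byte 1 (0xE9): reg=0x91
After byte 2 (0x4F): reg=0x14
After byte 3 (0xE0): reg=0xC2
Register before byte 4: 0xC2
After XOR with byte 0x1B: 0xD9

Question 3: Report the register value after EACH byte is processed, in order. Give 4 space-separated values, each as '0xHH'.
0x91 0x14 0xC2 0x01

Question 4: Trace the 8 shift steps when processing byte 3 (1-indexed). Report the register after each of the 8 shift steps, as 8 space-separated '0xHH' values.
Answer: 0xEF 0xD9 0xB5 0x6D 0xDA 0xB3 0x61 0xC2

Derivation:
After byte 1 (0xE9): reg=0x91
After byte 2 (0x4F): reg=0x14
Register before byte 3: 0x14
After XOR with byte 0xE0: 0xF4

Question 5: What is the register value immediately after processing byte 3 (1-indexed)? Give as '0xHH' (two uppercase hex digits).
After byte 1 (0xE9): reg=0x91
After byte 2 (0x4F): reg=0x14
After byte 3 (0xE0): reg=0xC2

Answer: 0xC2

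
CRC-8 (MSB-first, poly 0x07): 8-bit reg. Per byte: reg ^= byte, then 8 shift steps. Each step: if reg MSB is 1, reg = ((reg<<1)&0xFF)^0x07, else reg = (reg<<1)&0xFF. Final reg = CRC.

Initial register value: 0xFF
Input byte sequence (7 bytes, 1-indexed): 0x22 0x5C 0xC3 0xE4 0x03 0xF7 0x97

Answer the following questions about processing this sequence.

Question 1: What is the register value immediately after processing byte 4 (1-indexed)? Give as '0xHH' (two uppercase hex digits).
After byte 1 (0x22): reg=0x1D
After byte 2 (0x5C): reg=0xC0
After byte 3 (0xC3): reg=0x09
After byte 4 (0xE4): reg=0x8D

Answer: 0x8D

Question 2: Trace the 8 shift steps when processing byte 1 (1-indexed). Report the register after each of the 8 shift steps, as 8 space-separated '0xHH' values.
Answer: 0xBD 0x7D 0xFA 0xF3 0xE1 0xC5 0x8D 0x1D

Derivation:
Register before byte 1: 0xFF
After XOR with byte 0x22: 0xDD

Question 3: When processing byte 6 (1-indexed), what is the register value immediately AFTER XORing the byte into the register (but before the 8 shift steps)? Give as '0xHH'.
Answer: 0x54

Derivation:
Register before byte 6: 0xA3
Byte 6: 0xF7
0xA3 XOR 0xF7 = 0x54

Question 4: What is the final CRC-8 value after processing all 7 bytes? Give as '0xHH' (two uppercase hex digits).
Answer: 0xB4

Derivation:
After byte 1 (0x22): reg=0x1D
After byte 2 (0x5C): reg=0xC0
After byte 3 (0xC3): reg=0x09
After byte 4 (0xE4): reg=0x8D
After byte 5 (0x03): reg=0xA3
After byte 6 (0xF7): reg=0xAB
After byte 7 (0x97): reg=0xB4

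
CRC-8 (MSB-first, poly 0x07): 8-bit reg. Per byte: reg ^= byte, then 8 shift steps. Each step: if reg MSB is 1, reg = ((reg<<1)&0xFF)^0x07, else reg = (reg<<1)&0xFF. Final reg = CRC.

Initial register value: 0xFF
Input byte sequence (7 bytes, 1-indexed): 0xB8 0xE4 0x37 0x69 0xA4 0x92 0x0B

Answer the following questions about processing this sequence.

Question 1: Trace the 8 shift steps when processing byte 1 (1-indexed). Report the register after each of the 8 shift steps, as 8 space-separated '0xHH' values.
Register before byte 1: 0xFF
After XOR with byte 0xB8: 0x47

Answer: 0x8E 0x1B 0x36 0x6C 0xD8 0xB7 0x69 0xD2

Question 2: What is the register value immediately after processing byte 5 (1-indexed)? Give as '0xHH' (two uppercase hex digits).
After byte 1 (0xB8): reg=0xD2
After byte 2 (0xE4): reg=0x82
After byte 3 (0x37): reg=0x02
After byte 4 (0x69): reg=0x16
After byte 5 (0xA4): reg=0x17

Answer: 0x17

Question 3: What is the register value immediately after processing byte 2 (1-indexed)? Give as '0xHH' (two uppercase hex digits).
After byte 1 (0xB8): reg=0xD2
After byte 2 (0xE4): reg=0x82

Answer: 0x82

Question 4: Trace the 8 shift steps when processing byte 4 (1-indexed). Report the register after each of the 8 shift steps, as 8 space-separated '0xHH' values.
After byte 1 (0xB8): reg=0xD2
After byte 2 (0xE4): reg=0x82
After byte 3 (0x37): reg=0x02
Register before byte 4: 0x02
After XOR with byte 0x69: 0x6B

Answer: 0xD6 0xAB 0x51 0xA2 0x43 0x86 0x0B 0x16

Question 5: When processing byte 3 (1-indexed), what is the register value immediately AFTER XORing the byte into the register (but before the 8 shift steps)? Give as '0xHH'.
Register before byte 3: 0x82
Byte 3: 0x37
0x82 XOR 0x37 = 0xB5

Answer: 0xB5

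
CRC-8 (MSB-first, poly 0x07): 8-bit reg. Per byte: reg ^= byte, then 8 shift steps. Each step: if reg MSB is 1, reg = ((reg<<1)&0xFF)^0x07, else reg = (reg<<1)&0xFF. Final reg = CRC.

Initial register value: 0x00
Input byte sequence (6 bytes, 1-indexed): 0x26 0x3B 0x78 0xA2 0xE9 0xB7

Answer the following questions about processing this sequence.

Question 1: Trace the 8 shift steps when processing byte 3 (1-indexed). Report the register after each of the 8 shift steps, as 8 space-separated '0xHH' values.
Answer: 0x12 0x24 0x48 0x90 0x27 0x4E 0x9C 0x3F

Derivation:
After byte 1 (0x26): reg=0xF2
After byte 2 (0x3B): reg=0x71
Register before byte 3: 0x71
After XOR with byte 0x78: 0x09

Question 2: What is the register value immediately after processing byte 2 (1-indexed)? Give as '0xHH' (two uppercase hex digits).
Answer: 0x71

Derivation:
After byte 1 (0x26): reg=0xF2
After byte 2 (0x3B): reg=0x71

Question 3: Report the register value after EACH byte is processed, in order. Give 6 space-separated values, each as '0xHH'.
0xF2 0x71 0x3F 0xDA 0x99 0xCA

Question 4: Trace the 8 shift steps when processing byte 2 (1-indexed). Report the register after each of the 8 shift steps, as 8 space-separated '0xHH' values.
After byte 1 (0x26): reg=0xF2
Register before byte 2: 0xF2
After XOR with byte 0x3B: 0xC9

Answer: 0x95 0x2D 0x5A 0xB4 0x6F 0xDE 0xBB 0x71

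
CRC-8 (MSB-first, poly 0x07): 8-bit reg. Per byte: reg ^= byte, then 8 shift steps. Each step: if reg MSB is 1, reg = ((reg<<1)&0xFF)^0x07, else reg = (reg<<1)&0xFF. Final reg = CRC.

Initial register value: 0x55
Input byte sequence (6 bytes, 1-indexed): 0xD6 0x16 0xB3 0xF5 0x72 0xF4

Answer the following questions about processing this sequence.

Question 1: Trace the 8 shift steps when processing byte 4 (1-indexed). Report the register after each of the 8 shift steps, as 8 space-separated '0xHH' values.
Answer: 0xF4 0xEF 0xD9 0xB5 0x6D 0xDA 0xB3 0x61

Derivation:
After byte 1 (0xD6): reg=0x80
After byte 2 (0x16): reg=0xEB
After byte 3 (0xB3): reg=0x8F
Register before byte 4: 0x8F
After XOR with byte 0xF5: 0x7A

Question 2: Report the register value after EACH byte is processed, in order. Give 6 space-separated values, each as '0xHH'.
0x80 0xEB 0x8F 0x61 0x79 0xAA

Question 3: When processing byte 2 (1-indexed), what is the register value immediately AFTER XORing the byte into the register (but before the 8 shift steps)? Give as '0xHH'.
Answer: 0x96

Derivation:
Register before byte 2: 0x80
Byte 2: 0x16
0x80 XOR 0x16 = 0x96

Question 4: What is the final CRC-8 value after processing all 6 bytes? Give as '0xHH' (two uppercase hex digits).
Answer: 0xAA

Derivation:
After byte 1 (0xD6): reg=0x80
After byte 2 (0x16): reg=0xEB
After byte 3 (0xB3): reg=0x8F
After byte 4 (0xF5): reg=0x61
After byte 5 (0x72): reg=0x79
After byte 6 (0xF4): reg=0xAA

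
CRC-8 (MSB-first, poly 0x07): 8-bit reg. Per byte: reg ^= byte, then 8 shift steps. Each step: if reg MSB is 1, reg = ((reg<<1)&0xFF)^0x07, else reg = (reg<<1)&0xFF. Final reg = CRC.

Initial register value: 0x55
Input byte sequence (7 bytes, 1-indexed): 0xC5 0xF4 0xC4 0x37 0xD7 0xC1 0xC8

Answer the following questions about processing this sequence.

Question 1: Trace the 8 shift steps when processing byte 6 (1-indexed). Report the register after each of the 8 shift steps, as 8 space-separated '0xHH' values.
Answer: 0x47 0x8E 0x1B 0x36 0x6C 0xD8 0xB7 0x69

Derivation:
After byte 1 (0xC5): reg=0xF9
After byte 2 (0xF4): reg=0x23
After byte 3 (0xC4): reg=0xBB
After byte 4 (0x37): reg=0xAD
After byte 5 (0xD7): reg=0x61
Register before byte 6: 0x61
After XOR with byte 0xC1: 0xA0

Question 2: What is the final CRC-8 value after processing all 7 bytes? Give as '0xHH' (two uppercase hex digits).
After byte 1 (0xC5): reg=0xF9
After byte 2 (0xF4): reg=0x23
After byte 3 (0xC4): reg=0xBB
After byte 4 (0x37): reg=0xAD
After byte 5 (0xD7): reg=0x61
After byte 6 (0xC1): reg=0x69
After byte 7 (0xC8): reg=0x6E

Answer: 0x6E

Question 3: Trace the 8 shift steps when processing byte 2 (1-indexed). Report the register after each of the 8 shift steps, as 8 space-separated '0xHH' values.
After byte 1 (0xC5): reg=0xF9
Register before byte 2: 0xF9
After XOR with byte 0xF4: 0x0D

Answer: 0x1A 0x34 0x68 0xD0 0xA7 0x49 0x92 0x23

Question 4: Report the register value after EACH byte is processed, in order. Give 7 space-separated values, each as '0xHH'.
0xF9 0x23 0xBB 0xAD 0x61 0x69 0x6E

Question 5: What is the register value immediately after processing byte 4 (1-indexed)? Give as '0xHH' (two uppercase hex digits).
After byte 1 (0xC5): reg=0xF9
After byte 2 (0xF4): reg=0x23
After byte 3 (0xC4): reg=0xBB
After byte 4 (0x37): reg=0xAD

Answer: 0xAD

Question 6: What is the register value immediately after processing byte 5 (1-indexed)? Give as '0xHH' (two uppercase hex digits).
Answer: 0x61

Derivation:
After byte 1 (0xC5): reg=0xF9
After byte 2 (0xF4): reg=0x23
After byte 3 (0xC4): reg=0xBB
After byte 4 (0x37): reg=0xAD
After byte 5 (0xD7): reg=0x61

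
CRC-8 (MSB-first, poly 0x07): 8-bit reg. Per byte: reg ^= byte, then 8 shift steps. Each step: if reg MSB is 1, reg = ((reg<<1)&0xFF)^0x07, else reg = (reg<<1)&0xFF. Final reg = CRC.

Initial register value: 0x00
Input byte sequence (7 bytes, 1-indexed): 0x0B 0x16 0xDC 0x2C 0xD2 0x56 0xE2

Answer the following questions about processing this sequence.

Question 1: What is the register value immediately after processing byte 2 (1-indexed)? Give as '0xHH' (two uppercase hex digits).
Answer: 0xF5

Derivation:
After byte 1 (0x0B): reg=0x31
After byte 2 (0x16): reg=0xF5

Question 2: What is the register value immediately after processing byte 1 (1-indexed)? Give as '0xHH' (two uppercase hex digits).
After byte 1 (0x0B): reg=0x31

Answer: 0x31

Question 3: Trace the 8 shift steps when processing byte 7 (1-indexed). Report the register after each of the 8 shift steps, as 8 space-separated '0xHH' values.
After byte 1 (0x0B): reg=0x31
After byte 2 (0x16): reg=0xF5
After byte 3 (0xDC): reg=0xDF
After byte 4 (0x2C): reg=0xD7
After byte 5 (0xD2): reg=0x1B
After byte 6 (0x56): reg=0xE4
Register before byte 7: 0xE4
After XOR with byte 0xE2: 0x06

Answer: 0x0C 0x18 0x30 0x60 0xC0 0x87 0x09 0x12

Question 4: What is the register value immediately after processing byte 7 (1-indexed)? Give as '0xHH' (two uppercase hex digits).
After byte 1 (0x0B): reg=0x31
After byte 2 (0x16): reg=0xF5
After byte 3 (0xDC): reg=0xDF
After byte 4 (0x2C): reg=0xD7
After byte 5 (0xD2): reg=0x1B
After byte 6 (0x56): reg=0xE4
After byte 7 (0xE2): reg=0x12

Answer: 0x12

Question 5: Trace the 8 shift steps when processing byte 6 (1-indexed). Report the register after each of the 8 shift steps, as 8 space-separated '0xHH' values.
After byte 1 (0x0B): reg=0x31
After byte 2 (0x16): reg=0xF5
After byte 3 (0xDC): reg=0xDF
After byte 4 (0x2C): reg=0xD7
After byte 5 (0xD2): reg=0x1B
Register before byte 6: 0x1B
After XOR with byte 0x56: 0x4D

Answer: 0x9A 0x33 0x66 0xCC 0x9F 0x39 0x72 0xE4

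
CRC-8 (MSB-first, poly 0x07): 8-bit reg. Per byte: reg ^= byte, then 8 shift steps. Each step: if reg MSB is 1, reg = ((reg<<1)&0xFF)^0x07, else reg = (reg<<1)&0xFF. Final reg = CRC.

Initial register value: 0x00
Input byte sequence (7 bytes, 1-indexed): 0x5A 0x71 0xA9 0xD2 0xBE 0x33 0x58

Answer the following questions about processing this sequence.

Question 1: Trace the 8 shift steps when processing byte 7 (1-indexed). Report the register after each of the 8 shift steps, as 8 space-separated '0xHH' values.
Answer: 0xE5 0xCD 0x9D 0x3D 0x7A 0xF4 0xEF 0xD9

Derivation:
After byte 1 (0x5A): reg=0x81
After byte 2 (0x71): reg=0xDE
After byte 3 (0xA9): reg=0x42
After byte 4 (0xD2): reg=0xF9
After byte 5 (0xBE): reg=0xD2
After byte 6 (0x33): reg=0xA9
Register before byte 7: 0xA9
After XOR with byte 0x58: 0xF1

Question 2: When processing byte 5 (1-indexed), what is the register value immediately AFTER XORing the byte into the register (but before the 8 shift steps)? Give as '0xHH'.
Register before byte 5: 0xF9
Byte 5: 0xBE
0xF9 XOR 0xBE = 0x47

Answer: 0x47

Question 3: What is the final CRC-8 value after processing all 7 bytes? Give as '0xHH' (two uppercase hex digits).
Answer: 0xD9

Derivation:
After byte 1 (0x5A): reg=0x81
After byte 2 (0x71): reg=0xDE
After byte 3 (0xA9): reg=0x42
After byte 4 (0xD2): reg=0xF9
After byte 5 (0xBE): reg=0xD2
After byte 6 (0x33): reg=0xA9
After byte 7 (0x58): reg=0xD9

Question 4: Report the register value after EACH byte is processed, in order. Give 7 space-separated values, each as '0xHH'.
0x81 0xDE 0x42 0xF9 0xD2 0xA9 0xD9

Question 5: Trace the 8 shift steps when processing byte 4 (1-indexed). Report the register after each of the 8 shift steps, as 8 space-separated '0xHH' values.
Answer: 0x27 0x4E 0x9C 0x3F 0x7E 0xFC 0xFF 0xF9

Derivation:
After byte 1 (0x5A): reg=0x81
After byte 2 (0x71): reg=0xDE
After byte 3 (0xA9): reg=0x42
Register before byte 4: 0x42
After XOR with byte 0xD2: 0x90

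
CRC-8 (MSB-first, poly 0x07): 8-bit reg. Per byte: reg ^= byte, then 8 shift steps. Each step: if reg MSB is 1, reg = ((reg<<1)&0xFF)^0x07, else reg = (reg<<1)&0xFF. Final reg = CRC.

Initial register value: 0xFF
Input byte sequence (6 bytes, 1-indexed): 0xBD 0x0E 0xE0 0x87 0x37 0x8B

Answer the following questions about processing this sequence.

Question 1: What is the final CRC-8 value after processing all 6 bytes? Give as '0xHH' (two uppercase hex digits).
After byte 1 (0xBD): reg=0xC9
After byte 2 (0x0E): reg=0x5B
After byte 3 (0xE0): reg=0x28
After byte 4 (0x87): reg=0x44
After byte 5 (0x37): reg=0x5E
After byte 6 (0x8B): reg=0x25

Answer: 0x25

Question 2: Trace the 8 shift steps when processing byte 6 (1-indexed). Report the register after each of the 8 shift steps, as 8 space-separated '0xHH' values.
Answer: 0xAD 0x5D 0xBA 0x73 0xE6 0xCB 0x91 0x25

Derivation:
After byte 1 (0xBD): reg=0xC9
After byte 2 (0x0E): reg=0x5B
After byte 3 (0xE0): reg=0x28
After byte 4 (0x87): reg=0x44
After byte 5 (0x37): reg=0x5E
Register before byte 6: 0x5E
After XOR with byte 0x8B: 0xD5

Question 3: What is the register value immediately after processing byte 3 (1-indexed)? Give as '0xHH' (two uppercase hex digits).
Answer: 0x28

Derivation:
After byte 1 (0xBD): reg=0xC9
After byte 2 (0x0E): reg=0x5B
After byte 3 (0xE0): reg=0x28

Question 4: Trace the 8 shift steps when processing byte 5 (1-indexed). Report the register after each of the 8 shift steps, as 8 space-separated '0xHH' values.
Answer: 0xE6 0xCB 0x91 0x25 0x4A 0x94 0x2F 0x5E

Derivation:
After byte 1 (0xBD): reg=0xC9
After byte 2 (0x0E): reg=0x5B
After byte 3 (0xE0): reg=0x28
After byte 4 (0x87): reg=0x44
Register before byte 5: 0x44
After XOR with byte 0x37: 0x73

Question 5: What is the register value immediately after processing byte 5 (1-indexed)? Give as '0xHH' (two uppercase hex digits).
After byte 1 (0xBD): reg=0xC9
After byte 2 (0x0E): reg=0x5B
After byte 3 (0xE0): reg=0x28
After byte 4 (0x87): reg=0x44
After byte 5 (0x37): reg=0x5E

Answer: 0x5E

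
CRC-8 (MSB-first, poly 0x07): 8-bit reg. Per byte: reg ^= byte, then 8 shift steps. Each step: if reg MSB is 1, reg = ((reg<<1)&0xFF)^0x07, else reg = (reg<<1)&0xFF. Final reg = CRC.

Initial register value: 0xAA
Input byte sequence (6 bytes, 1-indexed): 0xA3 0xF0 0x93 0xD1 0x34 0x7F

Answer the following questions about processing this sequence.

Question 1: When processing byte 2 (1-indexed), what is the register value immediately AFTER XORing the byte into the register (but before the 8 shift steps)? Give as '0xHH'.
Register before byte 2: 0x3F
Byte 2: 0xF0
0x3F XOR 0xF0 = 0xCF

Answer: 0xCF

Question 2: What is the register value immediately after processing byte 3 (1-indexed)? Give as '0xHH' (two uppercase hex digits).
Answer: 0xDE

Derivation:
After byte 1 (0xA3): reg=0x3F
After byte 2 (0xF0): reg=0x63
After byte 3 (0x93): reg=0xDE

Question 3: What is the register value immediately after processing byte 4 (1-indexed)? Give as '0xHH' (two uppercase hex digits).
After byte 1 (0xA3): reg=0x3F
After byte 2 (0xF0): reg=0x63
After byte 3 (0x93): reg=0xDE
After byte 4 (0xD1): reg=0x2D

Answer: 0x2D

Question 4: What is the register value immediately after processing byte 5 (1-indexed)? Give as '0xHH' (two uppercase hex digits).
Answer: 0x4F

Derivation:
After byte 1 (0xA3): reg=0x3F
After byte 2 (0xF0): reg=0x63
After byte 3 (0x93): reg=0xDE
After byte 4 (0xD1): reg=0x2D
After byte 5 (0x34): reg=0x4F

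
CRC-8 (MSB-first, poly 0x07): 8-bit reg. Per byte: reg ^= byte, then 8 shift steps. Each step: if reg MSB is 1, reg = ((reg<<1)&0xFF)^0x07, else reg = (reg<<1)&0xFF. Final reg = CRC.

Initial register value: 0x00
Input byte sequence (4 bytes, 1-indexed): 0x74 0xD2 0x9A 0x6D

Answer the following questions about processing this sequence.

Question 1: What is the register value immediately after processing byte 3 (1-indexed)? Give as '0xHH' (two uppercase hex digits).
After byte 1 (0x74): reg=0x4B
After byte 2 (0xD2): reg=0xC6
After byte 3 (0x9A): reg=0x93

Answer: 0x93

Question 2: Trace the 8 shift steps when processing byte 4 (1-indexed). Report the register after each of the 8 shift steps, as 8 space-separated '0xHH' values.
After byte 1 (0x74): reg=0x4B
After byte 2 (0xD2): reg=0xC6
After byte 3 (0x9A): reg=0x93
Register before byte 4: 0x93
After XOR with byte 0x6D: 0xFE

Answer: 0xFB 0xF1 0xE5 0xCD 0x9D 0x3D 0x7A 0xF4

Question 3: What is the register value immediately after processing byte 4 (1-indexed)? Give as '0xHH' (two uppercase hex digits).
After byte 1 (0x74): reg=0x4B
After byte 2 (0xD2): reg=0xC6
After byte 3 (0x9A): reg=0x93
After byte 4 (0x6D): reg=0xF4

Answer: 0xF4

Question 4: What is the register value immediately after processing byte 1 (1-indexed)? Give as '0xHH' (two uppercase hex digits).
After byte 1 (0x74): reg=0x4B

Answer: 0x4B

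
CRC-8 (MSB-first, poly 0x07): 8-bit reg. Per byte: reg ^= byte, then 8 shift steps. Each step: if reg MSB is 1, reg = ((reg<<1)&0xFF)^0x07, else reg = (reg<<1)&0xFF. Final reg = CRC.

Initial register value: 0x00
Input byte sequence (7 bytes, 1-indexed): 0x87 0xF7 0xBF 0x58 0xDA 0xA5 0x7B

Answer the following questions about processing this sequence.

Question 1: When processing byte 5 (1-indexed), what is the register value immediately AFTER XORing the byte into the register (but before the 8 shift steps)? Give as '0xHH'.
Register before byte 5: 0x2A
Byte 5: 0xDA
0x2A XOR 0xDA = 0xF0

Answer: 0xF0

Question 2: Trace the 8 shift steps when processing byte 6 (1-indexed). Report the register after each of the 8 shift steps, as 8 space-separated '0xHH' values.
After byte 1 (0x87): reg=0x9C
After byte 2 (0xF7): reg=0x16
After byte 3 (0xBF): reg=0x56
After byte 4 (0x58): reg=0x2A
After byte 5 (0xDA): reg=0xDE
Register before byte 6: 0xDE
After XOR with byte 0xA5: 0x7B

Answer: 0xF6 0xEB 0xD1 0xA5 0x4D 0x9A 0x33 0x66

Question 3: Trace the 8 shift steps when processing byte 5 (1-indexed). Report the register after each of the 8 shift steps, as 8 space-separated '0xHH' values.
After byte 1 (0x87): reg=0x9C
After byte 2 (0xF7): reg=0x16
After byte 3 (0xBF): reg=0x56
After byte 4 (0x58): reg=0x2A
Register before byte 5: 0x2A
After XOR with byte 0xDA: 0xF0

Answer: 0xE7 0xC9 0x95 0x2D 0x5A 0xB4 0x6F 0xDE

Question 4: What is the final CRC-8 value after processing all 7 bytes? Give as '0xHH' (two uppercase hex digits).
Answer: 0x53

Derivation:
After byte 1 (0x87): reg=0x9C
After byte 2 (0xF7): reg=0x16
After byte 3 (0xBF): reg=0x56
After byte 4 (0x58): reg=0x2A
After byte 5 (0xDA): reg=0xDE
After byte 6 (0xA5): reg=0x66
After byte 7 (0x7B): reg=0x53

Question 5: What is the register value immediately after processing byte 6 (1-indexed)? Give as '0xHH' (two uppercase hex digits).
After byte 1 (0x87): reg=0x9C
After byte 2 (0xF7): reg=0x16
After byte 3 (0xBF): reg=0x56
After byte 4 (0x58): reg=0x2A
After byte 5 (0xDA): reg=0xDE
After byte 6 (0xA5): reg=0x66

Answer: 0x66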